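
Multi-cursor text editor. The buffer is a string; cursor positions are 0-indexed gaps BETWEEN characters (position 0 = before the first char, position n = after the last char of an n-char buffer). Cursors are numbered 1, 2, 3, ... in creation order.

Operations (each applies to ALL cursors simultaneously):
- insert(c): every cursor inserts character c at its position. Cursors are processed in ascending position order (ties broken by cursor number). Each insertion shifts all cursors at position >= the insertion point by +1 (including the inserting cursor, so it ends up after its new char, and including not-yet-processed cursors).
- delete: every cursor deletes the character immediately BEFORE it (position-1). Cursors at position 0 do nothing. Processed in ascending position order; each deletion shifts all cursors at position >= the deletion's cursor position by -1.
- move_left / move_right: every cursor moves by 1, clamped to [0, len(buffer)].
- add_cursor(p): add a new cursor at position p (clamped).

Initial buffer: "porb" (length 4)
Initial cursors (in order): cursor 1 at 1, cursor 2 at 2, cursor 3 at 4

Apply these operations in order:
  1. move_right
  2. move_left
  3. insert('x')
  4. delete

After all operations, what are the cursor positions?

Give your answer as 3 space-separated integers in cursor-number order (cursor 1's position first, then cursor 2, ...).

Answer: 1 2 3

Derivation:
After op 1 (move_right): buffer="porb" (len 4), cursors c1@2 c2@3 c3@4, authorship ....
After op 2 (move_left): buffer="porb" (len 4), cursors c1@1 c2@2 c3@3, authorship ....
After op 3 (insert('x')): buffer="pxoxrxb" (len 7), cursors c1@2 c2@4 c3@6, authorship .1.2.3.
After op 4 (delete): buffer="porb" (len 4), cursors c1@1 c2@2 c3@3, authorship ....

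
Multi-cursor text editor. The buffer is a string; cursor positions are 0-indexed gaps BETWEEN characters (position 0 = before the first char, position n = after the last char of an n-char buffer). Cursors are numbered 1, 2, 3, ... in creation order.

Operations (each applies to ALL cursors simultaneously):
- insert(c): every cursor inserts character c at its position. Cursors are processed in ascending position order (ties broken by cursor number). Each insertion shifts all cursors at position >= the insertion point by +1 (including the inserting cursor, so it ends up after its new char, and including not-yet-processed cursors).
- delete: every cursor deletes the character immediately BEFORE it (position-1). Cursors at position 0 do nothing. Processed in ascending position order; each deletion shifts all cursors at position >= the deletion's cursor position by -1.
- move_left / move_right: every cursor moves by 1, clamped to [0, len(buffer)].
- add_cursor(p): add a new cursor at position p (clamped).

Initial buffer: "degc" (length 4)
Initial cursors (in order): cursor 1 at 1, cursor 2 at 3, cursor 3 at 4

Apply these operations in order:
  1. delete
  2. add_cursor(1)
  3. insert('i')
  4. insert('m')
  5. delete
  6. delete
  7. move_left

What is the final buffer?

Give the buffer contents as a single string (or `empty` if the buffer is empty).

After op 1 (delete): buffer="e" (len 1), cursors c1@0 c2@1 c3@1, authorship .
After op 2 (add_cursor(1)): buffer="e" (len 1), cursors c1@0 c2@1 c3@1 c4@1, authorship .
After op 3 (insert('i')): buffer="ieiii" (len 5), cursors c1@1 c2@5 c3@5 c4@5, authorship 1.234
After op 4 (insert('m')): buffer="imeiiimmm" (len 9), cursors c1@2 c2@9 c3@9 c4@9, authorship 11.234234
After op 5 (delete): buffer="ieiii" (len 5), cursors c1@1 c2@5 c3@5 c4@5, authorship 1.234
After op 6 (delete): buffer="e" (len 1), cursors c1@0 c2@1 c3@1 c4@1, authorship .
After op 7 (move_left): buffer="e" (len 1), cursors c1@0 c2@0 c3@0 c4@0, authorship .

Answer: e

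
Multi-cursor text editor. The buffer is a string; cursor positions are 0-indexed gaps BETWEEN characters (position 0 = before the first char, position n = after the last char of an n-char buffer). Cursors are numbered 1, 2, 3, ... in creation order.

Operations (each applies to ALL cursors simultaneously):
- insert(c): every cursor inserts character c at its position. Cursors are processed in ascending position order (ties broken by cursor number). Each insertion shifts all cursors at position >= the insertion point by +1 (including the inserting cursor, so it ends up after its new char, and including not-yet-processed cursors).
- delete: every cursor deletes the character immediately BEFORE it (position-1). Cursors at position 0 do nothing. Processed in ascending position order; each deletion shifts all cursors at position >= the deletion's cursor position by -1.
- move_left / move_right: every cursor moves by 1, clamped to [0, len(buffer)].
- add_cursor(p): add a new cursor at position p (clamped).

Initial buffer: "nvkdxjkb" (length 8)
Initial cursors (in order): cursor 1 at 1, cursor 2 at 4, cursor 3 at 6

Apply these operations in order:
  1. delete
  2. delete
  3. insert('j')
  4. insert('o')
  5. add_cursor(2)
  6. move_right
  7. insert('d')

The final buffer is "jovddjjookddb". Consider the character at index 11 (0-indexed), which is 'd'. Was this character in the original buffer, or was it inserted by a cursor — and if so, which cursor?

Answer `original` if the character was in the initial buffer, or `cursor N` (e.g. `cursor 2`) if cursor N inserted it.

Answer: cursor 3

Derivation:
After op 1 (delete): buffer="vkxkb" (len 5), cursors c1@0 c2@2 c3@3, authorship .....
After op 2 (delete): buffer="vkb" (len 3), cursors c1@0 c2@1 c3@1, authorship ...
After op 3 (insert('j')): buffer="jvjjkb" (len 6), cursors c1@1 c2@4 c3@4, authorship 1.23..
After op 4 (insert('o')): buffer="jovjjookb" (len 9), cursors c1@2 c2@7 c3@7, authorship 11.2323..
After op 5 (add_cursor(2)): buffer="jovjjookb" (len 9), cursors c1@2 c4@2 c2@7 c3@7, authorship 11.2323..
After op 6 (move_right): buffer="jovjjookb" (len 9), cursors c1@3 c4@3 c2@8 c3@8, authorship 11.2323..
After op 7 (insert('d')): buffer="jovddjjookddb" (len 13), cursors c1@5 c4@5 c2@12 c3@12, authorship 11.142323.23.
Authorship (.=original, N=cursor N): 1 1 . 1 4 2 3 2 3 . 2 3 .
Index 11: author = 3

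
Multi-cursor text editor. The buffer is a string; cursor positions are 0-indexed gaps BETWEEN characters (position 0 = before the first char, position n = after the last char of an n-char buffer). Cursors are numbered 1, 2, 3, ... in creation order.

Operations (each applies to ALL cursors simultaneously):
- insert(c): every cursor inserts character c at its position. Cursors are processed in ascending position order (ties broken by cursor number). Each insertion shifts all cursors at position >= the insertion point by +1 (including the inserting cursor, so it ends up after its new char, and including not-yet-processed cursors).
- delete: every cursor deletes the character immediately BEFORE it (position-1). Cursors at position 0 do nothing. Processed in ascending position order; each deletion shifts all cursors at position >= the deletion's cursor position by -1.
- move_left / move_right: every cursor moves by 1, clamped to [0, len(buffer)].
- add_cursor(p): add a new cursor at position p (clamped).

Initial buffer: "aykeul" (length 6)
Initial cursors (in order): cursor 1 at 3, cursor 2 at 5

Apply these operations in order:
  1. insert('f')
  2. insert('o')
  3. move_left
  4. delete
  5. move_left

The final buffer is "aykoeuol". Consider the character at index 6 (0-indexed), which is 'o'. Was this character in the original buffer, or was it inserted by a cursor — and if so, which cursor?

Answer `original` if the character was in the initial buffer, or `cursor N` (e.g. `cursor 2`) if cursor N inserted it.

After op 1 (insert('f')): buffer="aykfeufl" (len 8), cursors c1@4 c2@7, authorship ...1..2.
After op 2 (insert('o')): buffer="aykfoeufol" (len 10), cursors c1@5 c2@9, authorship ...11..22.
After op 3 (move_left): buffer="aykfoeufol" (len 10), cursors c1@4 c2@8, authorship ...11..22.
After op 4 (delete): buffer="aykoeuol" (len 8), cursors c1@3 c2@6, authorship ...1..2.
After op 5 (move_left): buffer="aykoeuol" (len 8), cursors c1@2 c2@5, authorship ...1..2.
Authorship (.=original, N=cursor N): . . . 1 . . 2 .
Index 6: author = 2

Answer: cursor 2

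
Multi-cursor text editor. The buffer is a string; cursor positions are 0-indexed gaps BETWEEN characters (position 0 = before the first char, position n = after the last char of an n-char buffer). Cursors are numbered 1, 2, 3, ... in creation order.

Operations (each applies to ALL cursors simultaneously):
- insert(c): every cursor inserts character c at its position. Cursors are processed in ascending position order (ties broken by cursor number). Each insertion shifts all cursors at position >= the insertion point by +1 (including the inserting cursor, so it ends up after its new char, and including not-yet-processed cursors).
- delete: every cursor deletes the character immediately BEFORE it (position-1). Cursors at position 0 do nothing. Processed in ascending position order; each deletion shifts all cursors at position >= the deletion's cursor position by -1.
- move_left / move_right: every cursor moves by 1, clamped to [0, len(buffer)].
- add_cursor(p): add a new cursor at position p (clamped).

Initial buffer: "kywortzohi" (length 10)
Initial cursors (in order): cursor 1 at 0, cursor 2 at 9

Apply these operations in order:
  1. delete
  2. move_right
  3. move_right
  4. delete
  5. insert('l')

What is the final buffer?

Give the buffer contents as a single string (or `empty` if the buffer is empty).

After op 1 (delete): buffer="kywortzoi" (len 9), cursors c1@0 c2@8, authorship .........
After op 2 (move_right): buffer="kywortzoi" (len 9), cursors c1@1 c2@9, authorship .........
After op 3 (move_right): buffer="kywortzoi" (len 9), cursors c1@2 c2@9, authorship .........
After op 4 (delete): buffer="kwortzo" (len 7), cursors c1@1 c2@7, authorship .......
After op 5 (insert('l')): buffer="klwortzol" (len 9), cursors c1@2 c2@9, authorship .1......2

Answer: klwortzol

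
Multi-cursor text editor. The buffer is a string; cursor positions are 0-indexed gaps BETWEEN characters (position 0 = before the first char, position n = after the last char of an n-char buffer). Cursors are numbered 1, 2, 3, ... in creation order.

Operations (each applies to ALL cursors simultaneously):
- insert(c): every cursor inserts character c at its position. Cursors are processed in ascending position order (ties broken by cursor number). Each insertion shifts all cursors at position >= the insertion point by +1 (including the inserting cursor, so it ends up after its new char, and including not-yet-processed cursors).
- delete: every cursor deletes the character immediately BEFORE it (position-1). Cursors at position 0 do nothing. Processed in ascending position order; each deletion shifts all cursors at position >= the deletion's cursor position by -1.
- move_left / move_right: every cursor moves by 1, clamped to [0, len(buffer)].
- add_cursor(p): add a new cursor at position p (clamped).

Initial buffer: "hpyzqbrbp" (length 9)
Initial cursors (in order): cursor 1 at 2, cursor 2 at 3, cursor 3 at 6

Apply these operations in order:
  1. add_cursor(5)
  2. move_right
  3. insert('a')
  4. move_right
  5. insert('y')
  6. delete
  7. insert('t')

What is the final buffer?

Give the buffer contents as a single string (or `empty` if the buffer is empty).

Answer: hpyaztaqtbartabtp

Derivation:
After op 1 (add_cursor(5)): buffer="hpyzqbrbp" (len 9), cursors c1@2 c2@3 c4@5 c3@6, authorship .........
After op 2 (move_right): buffer="hpyzqbrbp" (len 9), cursors c1@3 c2@4 c4@6 c3@7, authorship .........
After op 3 (insert('a')): buffer="hpyazaqbarabp" (len 13), cursors c1@4 c2@6 c4@9 c3@11, authorship ...1.2..4.3..
After op 4 (move_right): buffer="hpyazaqbarabp" (len 13), cursors c1@5 c2@7 c4@10 c3@12, authorship ...1.2..4.3..
After op 5 (insert('y')): buffer="hpyazyaqybaryabyp" (len 17), cursors c1@6 c2@9 c4@13 c3@16, authorship ...1.12.2.4.43.3.
After op 6 (delete): buffer="hpyazaqbarabp" (len 13), cursors c1@5 c2@7 c4@10 c3@12, authorship ...1.2..4.3..
After op 7 (insert('t')): buffer="hpyaztaqtbartabtp" (len 17), cursors c1@6 c2@9 c4@13 c3@16, authorship ...1.12.2.4.43.3.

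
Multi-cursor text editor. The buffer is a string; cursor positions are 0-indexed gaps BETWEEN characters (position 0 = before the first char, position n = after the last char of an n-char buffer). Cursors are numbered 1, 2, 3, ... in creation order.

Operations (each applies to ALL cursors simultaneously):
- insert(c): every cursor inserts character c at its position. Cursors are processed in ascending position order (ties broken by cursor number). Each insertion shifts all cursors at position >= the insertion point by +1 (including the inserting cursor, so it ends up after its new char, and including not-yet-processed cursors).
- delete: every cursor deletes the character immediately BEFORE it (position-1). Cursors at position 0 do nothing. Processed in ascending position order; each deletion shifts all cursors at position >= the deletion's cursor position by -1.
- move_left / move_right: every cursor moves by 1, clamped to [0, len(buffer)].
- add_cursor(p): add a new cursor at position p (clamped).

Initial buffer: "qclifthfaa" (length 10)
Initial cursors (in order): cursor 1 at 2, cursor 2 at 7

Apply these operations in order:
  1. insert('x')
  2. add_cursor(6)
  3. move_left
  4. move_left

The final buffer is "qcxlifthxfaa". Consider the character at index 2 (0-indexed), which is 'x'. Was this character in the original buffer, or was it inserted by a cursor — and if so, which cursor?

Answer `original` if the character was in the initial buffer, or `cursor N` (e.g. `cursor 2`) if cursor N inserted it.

After op 1 (insert('x')): buffer="qcxlifthxfaa" (len 12), cursors c1@3 c2@9, authorship ..1.....2...
After op 2 (add_cursor(6)): buffer="qcxlifthxfaa" (len 12), cursors c1@3 c3@6 c2@9, authorship ..1.....2...
After op 3 (move_left): buffer="qcxlifthxfaa" (len 12), cursors c1@2 c3@5 c2@8, authorship ..1.....2...
After op 4 (move_left): buffer="qcxlifthxfaa" (len 12), cursors c1@1 c3@4 c2@7, authorship ..1.....2...
Authorship (.=original, N=cursor N): . . 1 . . . . . 2 . . .
Index 2: author = 1

Answer: cursor 1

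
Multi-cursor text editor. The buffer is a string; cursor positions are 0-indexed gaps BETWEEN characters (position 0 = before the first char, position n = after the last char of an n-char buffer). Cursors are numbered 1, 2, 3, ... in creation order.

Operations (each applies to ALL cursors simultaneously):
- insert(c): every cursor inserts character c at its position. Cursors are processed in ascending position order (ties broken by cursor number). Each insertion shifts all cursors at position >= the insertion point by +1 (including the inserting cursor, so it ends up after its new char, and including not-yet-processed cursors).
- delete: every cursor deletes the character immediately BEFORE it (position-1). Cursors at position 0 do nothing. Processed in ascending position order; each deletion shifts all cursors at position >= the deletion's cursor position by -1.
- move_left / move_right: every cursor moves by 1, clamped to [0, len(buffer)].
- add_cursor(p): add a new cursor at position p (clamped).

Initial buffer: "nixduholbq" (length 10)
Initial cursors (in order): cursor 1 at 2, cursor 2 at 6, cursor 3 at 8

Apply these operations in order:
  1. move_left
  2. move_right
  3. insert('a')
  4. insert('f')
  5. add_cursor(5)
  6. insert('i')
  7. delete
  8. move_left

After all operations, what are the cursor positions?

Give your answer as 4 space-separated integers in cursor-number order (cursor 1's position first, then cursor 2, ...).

After op 1 (move_left): buffer="nixduholbq" (len 10), cursors c1@1 c2@5 c3@7, authorship ..........
After op 2 (move_right): buffer="nixduholbq" (len 10), cursors c1@2 c2@6 c3@8, authorship ..........
After op 3 (insert('a')): buffer="niaxduhaolabq" (len 13), cursors c1@3 c2@8 c3@11, authorship ..1....2..3..
After op 4 (insert('f')): buffer="niafxduhafolafbq" (len 16), cursors c1@4 c2@10 c3@14, authorship ..11....22..33..
After op 5 (add_cursor(5)): buffer="niafxduhafolafbq" (len 16), cursors c1@4 c4@5 c2@10 c3@14, authorship ..11....22..33..
After op 6 (insert('i')): buffer="niafixiduhafiolafibq" (len 20), cursors c1@5 c4@7 c2@13 c3@18, authorship ..111.4...222..333..
After op 7 (delete): buffer="niafxduhafolafbq" (len 16), cursors c1@4 c4@5 c2@10 c3@14, authorship ..11....22..33..
After op 8 (move_left): buffer="niafxduhafolafbq" (len 16), cursors c1@3 c4@4 c2@9 c3@13, authorship ..11....22..33..

Answer: 3 9 13 4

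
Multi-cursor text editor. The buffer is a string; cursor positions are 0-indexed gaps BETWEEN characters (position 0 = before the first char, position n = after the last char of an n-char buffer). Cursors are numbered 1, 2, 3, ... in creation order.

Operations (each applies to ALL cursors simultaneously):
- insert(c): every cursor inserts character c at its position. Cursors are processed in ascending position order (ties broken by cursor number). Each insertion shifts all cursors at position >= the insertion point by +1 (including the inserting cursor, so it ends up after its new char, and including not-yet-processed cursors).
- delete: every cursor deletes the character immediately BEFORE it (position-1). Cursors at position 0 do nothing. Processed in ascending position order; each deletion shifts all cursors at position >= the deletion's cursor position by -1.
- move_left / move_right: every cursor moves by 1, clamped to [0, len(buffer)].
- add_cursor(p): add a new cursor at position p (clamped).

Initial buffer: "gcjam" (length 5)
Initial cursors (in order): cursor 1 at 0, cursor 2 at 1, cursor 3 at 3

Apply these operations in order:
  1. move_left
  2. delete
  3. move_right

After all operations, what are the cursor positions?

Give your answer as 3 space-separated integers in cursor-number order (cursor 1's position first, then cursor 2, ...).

Answer: 1 1 2

Derivation:
After op 1 (move_left): buffer="gcjam" (len 5), cursors c1@0 c2@0 c3@2, authorship .....
After op 2 (delete): buffer="gjam" (len 4), cursors c1@0 c2@0 c3@1, authorship ....
After op 3 (move_right): buffer="gjam" (len 4), cursors c1@1 c2@1 c3@2, authorship ....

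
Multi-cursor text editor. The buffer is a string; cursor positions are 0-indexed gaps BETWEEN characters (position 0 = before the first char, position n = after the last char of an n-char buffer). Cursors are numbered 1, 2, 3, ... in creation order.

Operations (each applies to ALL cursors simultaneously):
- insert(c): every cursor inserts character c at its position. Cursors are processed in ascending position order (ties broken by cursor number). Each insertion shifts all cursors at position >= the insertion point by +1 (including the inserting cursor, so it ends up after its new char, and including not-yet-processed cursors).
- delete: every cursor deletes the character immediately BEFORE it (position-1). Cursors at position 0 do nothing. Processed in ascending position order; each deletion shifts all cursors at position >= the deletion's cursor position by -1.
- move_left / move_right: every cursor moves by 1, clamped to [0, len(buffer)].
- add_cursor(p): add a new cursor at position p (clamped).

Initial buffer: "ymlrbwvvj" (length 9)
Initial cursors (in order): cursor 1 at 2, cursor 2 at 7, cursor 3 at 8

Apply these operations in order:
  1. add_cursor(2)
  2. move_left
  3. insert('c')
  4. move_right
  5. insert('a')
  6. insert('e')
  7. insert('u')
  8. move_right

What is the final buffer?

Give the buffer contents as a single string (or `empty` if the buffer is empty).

After op 1 (add_cursor(2)): buffer="ymlrbwvvj" (len 9), cursors c1@2 c4@2 c2@7 c3@8, authorship .........
After op 2 (move_left): buffer="ymlrbwvvj" (len 9), cursors c1@1 c4@1 c2@6 c3@7, authorship .........
After op 3 (insert('c')): buffer="yccmlrbwcvcvj" (len 13), cursors c1@3 c4@3 c2@9 c3@11, authorship .14.....2.3..
After op 4 (move_right): buffer="yccmlrbwcvcvj" (len 13), cursors c1@4 c4@4 c2@10 c3@12, authorship .14.....2.3..
After op 5 (insert('a')): buffer="yccmaalrbwcvacvaj" (len 17), cursors c1@6 c4@6 c2@13 c3@16, authorship .14.14....2.23.3.
After op 6 (insert('e')): buffer="yccmaaeelrbwcvaecvaej" (len 21), cursors c1@8 c4@8 c2@16 c3@20, authorship .14.1414....2.223.33.
After op 7 (insert('u')): buffer="yccmaaeeuulrbwcvaeucvaeuj" (len 25), cursors c1@10 c4@10 c2@19 c3@24, authorship .14.141414....2.2223.333.
After op 8 (move_right): buffer="yccmaaeeuulrbwcvaeucvaeuj" (len 25), cursors c1@11 c4@11 c2@20 c3@25, authorship .14.141414....2.2223.333.

Answer: yccmaaeeuulrbwcvaeucvaeuj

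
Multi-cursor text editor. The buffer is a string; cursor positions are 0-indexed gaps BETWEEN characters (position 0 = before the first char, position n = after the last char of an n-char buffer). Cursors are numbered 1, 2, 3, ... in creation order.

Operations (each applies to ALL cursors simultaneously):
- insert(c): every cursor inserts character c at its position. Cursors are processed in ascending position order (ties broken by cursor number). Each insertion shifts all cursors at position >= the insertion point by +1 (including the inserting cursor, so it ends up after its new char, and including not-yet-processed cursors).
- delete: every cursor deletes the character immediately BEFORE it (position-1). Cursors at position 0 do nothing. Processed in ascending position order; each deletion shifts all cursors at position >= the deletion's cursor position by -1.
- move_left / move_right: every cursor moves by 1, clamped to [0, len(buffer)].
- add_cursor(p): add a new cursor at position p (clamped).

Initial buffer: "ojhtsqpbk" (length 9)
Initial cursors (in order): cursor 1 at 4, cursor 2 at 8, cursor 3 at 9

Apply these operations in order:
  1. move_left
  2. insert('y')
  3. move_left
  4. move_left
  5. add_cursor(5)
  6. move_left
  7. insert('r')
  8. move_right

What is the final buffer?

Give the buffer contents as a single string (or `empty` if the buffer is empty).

Answer: orjhyrtsrqprybyk

Derivation:
After op 1 (move_left): buffer="ojhtsqpbk" (len 9), cursors c1@3 c2@7 c3@8, authorship .........
After op 2 (insert('y')): buffer="ojhytsqpybyk" (len 12), cursors c1@4 c2@9 c3@11, authorship ...1....2.3.
After op 3 (move_left): buffer="ojhytsqpybyk" (len 12), cursors c1@3 c2@8 c3@10, authorship ...1....2.3.
After op 4 (move_left): buffer="ojhytsqpybyk" (len 12), cursors c1@2 c2@7 c3@9, authorship ...1....2.3.
After op 5 (add_cursor(5)): buffer="ojhytsqpybyk" (len 12), cursors c1@2 c4@5 c2@7 c3@9, authorship ...1....2.3.
After op 6 (move_left): buffer="ojhytsqpybyk" (len 12), cursors c1@1 c4@4 c2@6 c3@8, authorship ...1....2.3.
After op 7 (insert('r')): buffer="orjhyrtsrqprybyk" (len 16), cursors c1@2 c4@6 c2@9 c3@12, authorship .1..14..2..32.3.
After op 8 (move_right): buffer="orjhyrtsrqprybyk" (len 16), cursors c1@3 c4@7 c2@10 c3@13, authorship .1..14..2..32.3.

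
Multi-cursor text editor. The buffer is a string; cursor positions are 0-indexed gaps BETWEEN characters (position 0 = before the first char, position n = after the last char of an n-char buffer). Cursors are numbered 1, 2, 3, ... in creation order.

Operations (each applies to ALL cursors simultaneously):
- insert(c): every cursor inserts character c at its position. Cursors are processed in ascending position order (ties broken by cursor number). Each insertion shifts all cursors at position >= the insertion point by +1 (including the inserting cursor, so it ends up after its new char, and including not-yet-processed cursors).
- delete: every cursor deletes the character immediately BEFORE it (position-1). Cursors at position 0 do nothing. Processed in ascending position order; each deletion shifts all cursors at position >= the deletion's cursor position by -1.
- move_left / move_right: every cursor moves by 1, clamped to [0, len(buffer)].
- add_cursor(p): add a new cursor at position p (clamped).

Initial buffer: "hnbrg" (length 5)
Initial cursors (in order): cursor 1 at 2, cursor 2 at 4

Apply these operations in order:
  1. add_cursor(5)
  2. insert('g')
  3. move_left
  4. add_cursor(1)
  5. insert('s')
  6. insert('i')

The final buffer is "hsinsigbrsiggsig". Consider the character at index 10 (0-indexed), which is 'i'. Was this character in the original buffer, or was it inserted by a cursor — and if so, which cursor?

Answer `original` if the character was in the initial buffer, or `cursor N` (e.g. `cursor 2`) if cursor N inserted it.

Answer: cursor 2

Derivation:
After op 1 (add_cursor(5)): buffer="hnbrg" (len 5), cursors c1@2 c2@4 c3@5, authorship .....
After op 2 (insert('g')): buffer="hngbrggg" (len 8), cursors c1@3 c2@6 c3@8, authorship ..1..2.3
After op 3 (move_left): buffer="hngbrggg" (len 8), cursors c1@2 c2@5 c3@7, authorship ..1..2.3
After op 4 (add_cursor(1)): buffer="hngbrggg" (len 8), cursors c4@1 c1@2 c2@5 c3@7, authorship ..1..2.3
After op 5 (insert('s')): buffer="hsnsgbrsggsg" (len 12), cursors c4@2 c1@4 c2@8 c3@11, authorship .4.11..22.33
After op 6 (insert('i')): buffer="hsinsigbrsiggsig" (len 16), cursors c4@3 c1@6 c2@11 c3@15, authorship .44.111..222.333
Authorship (.=original, N=cursor N): . 4 4 . 1 1 1 . . 2 2 2 . 3 3 3
Index 10: author = 2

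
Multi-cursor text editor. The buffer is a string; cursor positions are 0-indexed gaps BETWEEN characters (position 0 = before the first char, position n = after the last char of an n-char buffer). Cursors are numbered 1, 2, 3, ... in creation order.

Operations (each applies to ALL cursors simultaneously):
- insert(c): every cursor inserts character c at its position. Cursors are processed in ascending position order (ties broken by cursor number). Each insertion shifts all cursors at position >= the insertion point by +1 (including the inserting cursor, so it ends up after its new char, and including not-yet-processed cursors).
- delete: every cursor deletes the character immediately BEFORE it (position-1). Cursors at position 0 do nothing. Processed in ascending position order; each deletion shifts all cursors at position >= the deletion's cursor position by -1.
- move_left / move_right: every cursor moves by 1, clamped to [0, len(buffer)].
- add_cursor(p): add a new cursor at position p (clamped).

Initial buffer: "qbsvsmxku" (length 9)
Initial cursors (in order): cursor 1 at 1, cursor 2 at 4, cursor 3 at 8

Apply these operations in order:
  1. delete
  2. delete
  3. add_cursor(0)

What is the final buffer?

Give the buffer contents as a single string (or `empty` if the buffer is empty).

Answer: bsmu

Derivation:
After op 1 (delete): buffer="bssmxu" (len 6), cursors c1@0 c2@2 c3@5, authorship ......
After op 2 (delete): buffer="bsmu" (len 4), cursors c1@0 c2@1 c3@3, authorship ....
After op 3 (add_cursor(0)): buffer="bsmu" (len 4), cursors c1@0 c4@0 c2@1 c3@3, authorship ....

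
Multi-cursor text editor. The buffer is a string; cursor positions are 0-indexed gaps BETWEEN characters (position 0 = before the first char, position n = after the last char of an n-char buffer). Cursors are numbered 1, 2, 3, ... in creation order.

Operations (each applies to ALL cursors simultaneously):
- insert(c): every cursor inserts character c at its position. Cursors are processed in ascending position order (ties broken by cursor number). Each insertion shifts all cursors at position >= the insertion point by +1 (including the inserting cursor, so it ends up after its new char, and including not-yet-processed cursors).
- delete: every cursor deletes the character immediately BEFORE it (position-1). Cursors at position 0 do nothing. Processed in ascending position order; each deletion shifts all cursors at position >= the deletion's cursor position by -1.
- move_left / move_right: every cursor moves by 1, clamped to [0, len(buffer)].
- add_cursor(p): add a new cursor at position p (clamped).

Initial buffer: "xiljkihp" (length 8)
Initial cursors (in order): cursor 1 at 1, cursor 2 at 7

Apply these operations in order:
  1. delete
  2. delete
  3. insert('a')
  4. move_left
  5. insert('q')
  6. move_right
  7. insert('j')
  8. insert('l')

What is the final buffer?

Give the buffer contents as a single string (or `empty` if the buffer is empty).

After op 1 (delete): buffer="iljkip" (len 6), cursors c1@0 c2@5, authorship ......
After op 2 (delete): buffer="iljkp" (len 5), cursors c1@0 c2@4, authorship .....
After op 3 (insert('a')): buffer="ailjkap" (len 7), cursors c1@1 c2@6, authorship 1....2.
After op 4 (move_left): buffer="ailjkap" (len 7), cursors c1@0 c2@5, authorship 1....2.
After op 5 (insert('q')): buffer="qailjkqap" (len 9), cursors c1@1 c2@7, authorship 11....22.
After op 6 (move_right): buffer="qailjkqap" (len 9), cursors c1@2 c2@8, authorship 11....22.
After op 7 (insert('j')): buffer="qajiljkqajp" (len 11), cursors c1@3 c2@10, authorship 111....222.
After op 8 (insert('l')): buffer="qajliljkqajlp" (len 13), cursors c1@4 c2@12, authorship 1111....2222.

Answer: qajliljkqajlp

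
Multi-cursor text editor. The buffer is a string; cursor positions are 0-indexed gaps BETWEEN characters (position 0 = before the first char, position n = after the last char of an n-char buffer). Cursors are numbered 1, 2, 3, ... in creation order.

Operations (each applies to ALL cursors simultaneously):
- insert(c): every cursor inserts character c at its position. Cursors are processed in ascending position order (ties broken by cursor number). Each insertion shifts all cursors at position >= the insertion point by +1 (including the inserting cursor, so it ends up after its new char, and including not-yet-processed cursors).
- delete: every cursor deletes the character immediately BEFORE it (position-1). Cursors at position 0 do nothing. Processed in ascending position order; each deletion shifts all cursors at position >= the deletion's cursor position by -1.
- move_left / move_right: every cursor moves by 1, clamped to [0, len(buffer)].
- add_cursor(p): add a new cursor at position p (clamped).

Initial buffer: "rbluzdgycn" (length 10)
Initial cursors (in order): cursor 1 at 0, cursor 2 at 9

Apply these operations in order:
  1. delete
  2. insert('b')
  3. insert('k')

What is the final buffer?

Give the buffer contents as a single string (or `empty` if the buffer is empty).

Answer: bkrbluzdgybkn

Derivation:
After op 1 (delete): buffer="rbluzdgyn" (len 9), cursors c1@0 c2@8, authorship .........
After op 2 (insert('b')): buffer="brbluzdgybn" (len 11), cursors c1@1 c2@10, authorship 1........2.
After op 3 (insert('k')): buffer="bkrbluzdgybkn" (len 13), cursors c1@2 c2@12, authorship 11........22.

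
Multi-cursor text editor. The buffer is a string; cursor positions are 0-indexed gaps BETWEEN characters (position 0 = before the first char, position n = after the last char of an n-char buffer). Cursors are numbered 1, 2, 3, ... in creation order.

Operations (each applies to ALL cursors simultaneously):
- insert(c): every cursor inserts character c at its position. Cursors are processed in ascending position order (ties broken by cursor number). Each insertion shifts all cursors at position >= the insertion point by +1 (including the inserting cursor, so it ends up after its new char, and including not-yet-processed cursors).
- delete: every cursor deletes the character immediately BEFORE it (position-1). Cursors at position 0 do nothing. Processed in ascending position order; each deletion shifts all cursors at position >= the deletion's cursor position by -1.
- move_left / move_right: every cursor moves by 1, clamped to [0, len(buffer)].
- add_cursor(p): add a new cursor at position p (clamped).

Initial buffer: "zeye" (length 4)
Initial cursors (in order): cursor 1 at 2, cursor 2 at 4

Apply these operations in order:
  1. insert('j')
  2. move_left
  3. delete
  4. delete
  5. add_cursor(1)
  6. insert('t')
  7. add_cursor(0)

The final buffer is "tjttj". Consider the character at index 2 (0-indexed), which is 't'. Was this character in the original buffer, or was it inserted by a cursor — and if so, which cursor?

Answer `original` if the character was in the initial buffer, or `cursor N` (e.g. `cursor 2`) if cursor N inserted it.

Answer: cursor 2

Derivation:
After op 1 (insert('j')): buffer="zejyej" (len 6), cursors c1@3 c2@6, authorship ..1..2
After op 2 (move_left): buffer="zejyej" (len 6), cursors c1@2 c2@5, authorship ..1..2
After op 3 (delete): buffer="zjyj" (len 4), cursors c1@1 c2@3, authorship .1.2
After op 4 (delete): buffer="jj" (len 2), cursors c1@0 c2@1, authorship 12
After op 5 (add_cursor(1)): buffer="jj" (len 2), cursors c1@0 c2@1 c3@1, authorship 12
After op 6 (insert('t')): buffer="tjttj" (len 5), cursors c1@1 c2@4 c3@4, authorship 11232
After op 7 (add_cursor(0)): buffer="tjttj" (len 5), cursors c4@0 c1@1 c2@4 c3@4, authorship 11232
Authorship (.=original, N=cursor N): 1 1 2 3 2
Index 2: author = 2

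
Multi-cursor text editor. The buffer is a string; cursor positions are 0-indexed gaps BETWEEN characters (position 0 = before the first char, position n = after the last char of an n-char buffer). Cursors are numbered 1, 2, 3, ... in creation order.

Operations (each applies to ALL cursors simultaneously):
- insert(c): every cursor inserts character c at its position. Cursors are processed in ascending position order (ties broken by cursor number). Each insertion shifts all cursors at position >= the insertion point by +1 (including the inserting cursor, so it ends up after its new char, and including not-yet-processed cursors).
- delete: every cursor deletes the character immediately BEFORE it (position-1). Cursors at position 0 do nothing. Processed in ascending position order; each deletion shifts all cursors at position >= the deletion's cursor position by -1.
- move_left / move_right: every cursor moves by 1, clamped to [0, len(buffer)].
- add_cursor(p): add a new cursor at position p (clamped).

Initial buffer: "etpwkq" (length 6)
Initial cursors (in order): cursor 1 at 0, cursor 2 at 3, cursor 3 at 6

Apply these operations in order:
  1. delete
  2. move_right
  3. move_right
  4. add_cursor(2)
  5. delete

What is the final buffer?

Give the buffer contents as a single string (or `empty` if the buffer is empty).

After op 1 (delete): buffer="etwk" (len 4), cursors c1@0 c2@2 c3@4, authorship ....
After op 2 (move_right): buffer="etwk" (len 4), cursors c1@1 c2@3 c3@4, authorship ....
After op 3 (move_right): buffer="etwk" (len 4), cursors c1@2 c2@4 c3@4, authorship ....
After op 4 (add_cursor(2)): buffer="etwk" (len 4), cursors c1@2 c4@2 c2@4 c3@4, authorship ....
After op 5 (delete): buffer="" (len 0), cursors c1@0 c2@0 c3@0 c4@0, authorship 

Answer: empty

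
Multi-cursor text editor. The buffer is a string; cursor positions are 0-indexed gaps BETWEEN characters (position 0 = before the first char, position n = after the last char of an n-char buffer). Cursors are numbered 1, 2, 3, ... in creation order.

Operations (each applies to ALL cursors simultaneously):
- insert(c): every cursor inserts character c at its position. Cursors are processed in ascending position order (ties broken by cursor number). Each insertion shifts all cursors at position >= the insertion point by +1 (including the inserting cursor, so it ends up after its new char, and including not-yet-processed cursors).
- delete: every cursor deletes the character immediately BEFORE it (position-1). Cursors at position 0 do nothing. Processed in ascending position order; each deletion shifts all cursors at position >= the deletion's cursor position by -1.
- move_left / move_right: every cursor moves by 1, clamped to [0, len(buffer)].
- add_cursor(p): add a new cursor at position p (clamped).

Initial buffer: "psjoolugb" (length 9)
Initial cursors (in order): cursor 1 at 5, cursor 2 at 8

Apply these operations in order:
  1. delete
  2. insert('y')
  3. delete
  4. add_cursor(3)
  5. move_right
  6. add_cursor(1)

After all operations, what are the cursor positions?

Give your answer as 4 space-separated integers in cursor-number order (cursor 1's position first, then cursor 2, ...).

Answer: 5 7 4 1

Derivation:
After op 1 (delete): buffer="psjolub" (len 7), cursors c1@4 c2@6, authorship .......
After op 2 (insert('y')): buffer="psjoyluyb" (len 9), cursors c1@5 c2@8, authorship ....1..2.
After op 3 (delete): buffer="psjolub" (len 7), cursors c1@4 c2@6, authorship .......
After op 4 (add_cursor(3)): buffer="psjolub" (len 7), cursors c3@3 c1@4 c2@6, authorship .......
After op 5 (move_right): buffer="psjolub" (len 7), cursors c3@4 c1@5 c2@7, authorship .......
After op 6 (add_cursor(1)): buffer="psjolub" (len 7), cursors c4@1 c3@4 c1@5 c2@7, authorship .......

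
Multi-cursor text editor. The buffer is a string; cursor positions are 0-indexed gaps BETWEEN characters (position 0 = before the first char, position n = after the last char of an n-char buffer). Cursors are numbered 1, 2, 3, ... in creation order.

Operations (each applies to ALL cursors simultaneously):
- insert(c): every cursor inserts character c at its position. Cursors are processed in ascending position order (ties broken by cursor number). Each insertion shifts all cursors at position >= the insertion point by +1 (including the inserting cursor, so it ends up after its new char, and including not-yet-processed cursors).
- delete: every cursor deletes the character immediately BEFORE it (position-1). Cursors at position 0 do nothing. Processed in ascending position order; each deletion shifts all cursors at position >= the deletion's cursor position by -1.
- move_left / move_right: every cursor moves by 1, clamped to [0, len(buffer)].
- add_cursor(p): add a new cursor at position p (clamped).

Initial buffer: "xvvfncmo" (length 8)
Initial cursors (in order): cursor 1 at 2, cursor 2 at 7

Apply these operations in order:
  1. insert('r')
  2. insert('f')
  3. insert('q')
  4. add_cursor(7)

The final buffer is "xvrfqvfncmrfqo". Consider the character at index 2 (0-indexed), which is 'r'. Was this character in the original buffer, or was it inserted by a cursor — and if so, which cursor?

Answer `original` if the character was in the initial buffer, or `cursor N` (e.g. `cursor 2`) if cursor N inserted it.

Answer: cursor 1

Derivation:
After op 1 (insert('r')): buffer="xvrvfncmro" (len 10), cursors c1@3 c2@9, authorship ..1.....2.
After op 2 (insert('f')): buffer="xvrfvfncmrfo" (len 12), cursors c1@4 c2@11, authorship ..11.....22.
After op 3 (insert('q')): buffer="xvrfqvfncmrfqo" (len 14), cursors c1@5 c2@13, authorship ..111.....222.
After op 4 (add_cursor(7)): buffer="xvrfqvfncmrfqo" (len 14), cursors c1@5 c3@7 c2@13, authorship ..111.....222.
Authorship (.=original, N=cursor N): . . 1 1 1 . . . . . 2 2 2 .
Index 2: author = 1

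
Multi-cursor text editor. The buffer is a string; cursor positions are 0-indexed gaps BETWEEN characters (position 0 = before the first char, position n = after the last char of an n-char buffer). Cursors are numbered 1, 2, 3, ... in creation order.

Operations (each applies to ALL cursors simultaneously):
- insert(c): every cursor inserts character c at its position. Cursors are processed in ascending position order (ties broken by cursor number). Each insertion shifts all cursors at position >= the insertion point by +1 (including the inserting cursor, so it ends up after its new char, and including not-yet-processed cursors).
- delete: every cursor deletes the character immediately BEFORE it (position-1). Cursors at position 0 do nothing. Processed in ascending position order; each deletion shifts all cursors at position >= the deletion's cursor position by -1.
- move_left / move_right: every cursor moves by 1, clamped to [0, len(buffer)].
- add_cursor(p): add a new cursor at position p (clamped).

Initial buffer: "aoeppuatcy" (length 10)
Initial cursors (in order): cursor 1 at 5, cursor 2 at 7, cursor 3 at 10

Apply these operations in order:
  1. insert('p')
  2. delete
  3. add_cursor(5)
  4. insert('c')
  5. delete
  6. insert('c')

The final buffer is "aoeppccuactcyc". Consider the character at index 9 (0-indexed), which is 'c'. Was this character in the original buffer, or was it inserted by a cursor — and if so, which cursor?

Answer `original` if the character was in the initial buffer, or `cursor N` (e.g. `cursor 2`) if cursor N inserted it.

Answer: cursor 2

Derivation:
After op 1 (insert('p')): buffer="aoepppuaptcyp" (len 13), cursors c1@6 c2@9 c3@13, authorship .....1..2...3
After op 2 (delete): buffer="aoeppuatcy" (len 10), cursors c1@5 c2@7 c3@10, authorship ..........
After op 3 (add_cursor(5)): buffer="aoeppuatcy" (len 10), cursors c1@5 c4@5 c2@7 c3@10, authorship ..........
After op 4 (insert('c')): buffer="aoeppccuactcyc" (len 14), cursors c1@7 c4@7 c2@10 c3@14, authorship .....14..2...3
After op 5 (delete): buffer="aoeppuatcy" (len 10), cursors c1@5 c4@5 c2@7 c3@10, authorship ..........
After op 6 (insert('c')): buffer="aoeppccuactcyc" (len 14), cursors c1@7 c4@7 c2@10 c3@14, authorship .....14..2...3
Authorship (.=original, N=cursor N): . . . . . 1 4 . . 2 . . . 3
Index 9: author = 2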